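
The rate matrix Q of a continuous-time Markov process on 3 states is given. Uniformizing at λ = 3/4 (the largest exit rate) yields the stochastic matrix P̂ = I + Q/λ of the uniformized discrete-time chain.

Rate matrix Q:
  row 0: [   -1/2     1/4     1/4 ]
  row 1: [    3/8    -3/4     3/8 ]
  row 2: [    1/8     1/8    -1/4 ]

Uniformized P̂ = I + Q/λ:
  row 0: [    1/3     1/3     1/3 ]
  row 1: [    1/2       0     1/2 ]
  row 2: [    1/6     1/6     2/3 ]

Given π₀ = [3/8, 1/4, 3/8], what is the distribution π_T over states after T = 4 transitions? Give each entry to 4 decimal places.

π = [0.2734, 0.1823, 0.5443]

t=0: π = [0.3750, 0.2500, 0.3750]
t=1: π = [0.3125, 0.1875, 0.5000]
t=2: π = [0.2813, 0.1875, 0.5313]
t=3: π = [0.2760, 0.1823, 0.5417]
t=4: π = [0.2734, 0.1823, 0.5443]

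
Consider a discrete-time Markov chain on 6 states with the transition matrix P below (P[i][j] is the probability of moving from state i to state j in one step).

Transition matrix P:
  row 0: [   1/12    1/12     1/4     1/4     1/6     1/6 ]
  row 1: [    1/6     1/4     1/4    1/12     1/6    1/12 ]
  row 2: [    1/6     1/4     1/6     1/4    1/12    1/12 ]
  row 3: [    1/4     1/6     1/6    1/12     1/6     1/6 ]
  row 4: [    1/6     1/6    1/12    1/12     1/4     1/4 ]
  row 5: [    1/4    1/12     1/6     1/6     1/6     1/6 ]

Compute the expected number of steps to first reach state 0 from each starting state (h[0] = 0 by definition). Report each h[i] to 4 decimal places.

First-step conditioning: h[0] = 0; for i ≠ 0, h[i] = 1 + Σ_k P[i][k]·h[k].
  h[1] = 1 + 1/4·h[1] + 1/4·h[2] + 1/12·h[3] + 1/6·h[4] + 1/12·h[5]
  h[2] = 1 + 1/4·h[1] + 1/6·h[2] + 1/4·h[3] + 1/12·h[4] + 1/12·h[5]
  h[3] = 1 + 1/6·h[1] + 1/6·h[2] + 1/12·h[3] + 1/6·h[4] + 1/6·h[5]
  h[4] = 1 + 1/6·h[1] + 1/12·h[2] + 1/12·h[3] + 1/4·h[4] + 1/4·h[5]
  h[5] = 1 + 1/12·h[1] + 1/6·h[2] + 1/6·h[3] + 1/6·h[4] + 1/6·h[5]
Solving the 5×5 linear system over states ≠ 0 gives exactly h = [0, 74836/14079, 24628/4693, 5236/1083, 73676/14079, 67504/14079] (h[0] = 0 is the target).

h = [0.0000, 5.3154, 5.2478, 4.8347, 5.2330, 4.7947]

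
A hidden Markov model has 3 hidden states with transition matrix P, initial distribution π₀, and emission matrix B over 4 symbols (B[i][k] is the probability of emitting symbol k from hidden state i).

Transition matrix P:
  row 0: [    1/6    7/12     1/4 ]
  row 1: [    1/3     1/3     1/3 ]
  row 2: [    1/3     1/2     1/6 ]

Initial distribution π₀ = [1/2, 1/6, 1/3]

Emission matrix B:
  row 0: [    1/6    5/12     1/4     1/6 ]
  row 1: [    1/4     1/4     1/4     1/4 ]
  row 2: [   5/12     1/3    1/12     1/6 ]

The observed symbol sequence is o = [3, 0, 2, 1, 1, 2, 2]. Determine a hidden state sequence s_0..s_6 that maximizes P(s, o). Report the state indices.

t=0: δ = [8.333e-02, 4.167e-02, 5.556e-02]  (obs o_0=3)
t=1: δ = [3.086e-03, 1.215e-02, 8.681e-03]  ψ = [2, 0, 0]  (obs o_1=0)
t=2: δ = [1.013e-03, 1.085e-03, 3.376e-04]  ψ = [1, 2, 1]  (obs o_2=2)
t=3: δ = [1.507e-04, 1.477e-04, 1.206e-04]  ψ = [1, 0, 1]  (obs o_3=1)
t=4: δ = [2.051e-05, 2.198e-05, 1.641e-05]  ψ = [1, 0, 1]  (obs o_4=1)
t=5: δ = [1.831e-06, 2.991e-06, 6.105e-07]  ψ = [1, 0, 1]  (obs o_5=2)
t=6: δ = [2.493e-07, 2.671e-07, 8.309e-08]  ψ = [1, 0, 1]  (obs o_6=2)
backtrack: best end state = 1; path = [0, 2, 1, 0, 1, 0, 1]

path = [0, 2, 1, 0, 1, 0, 1]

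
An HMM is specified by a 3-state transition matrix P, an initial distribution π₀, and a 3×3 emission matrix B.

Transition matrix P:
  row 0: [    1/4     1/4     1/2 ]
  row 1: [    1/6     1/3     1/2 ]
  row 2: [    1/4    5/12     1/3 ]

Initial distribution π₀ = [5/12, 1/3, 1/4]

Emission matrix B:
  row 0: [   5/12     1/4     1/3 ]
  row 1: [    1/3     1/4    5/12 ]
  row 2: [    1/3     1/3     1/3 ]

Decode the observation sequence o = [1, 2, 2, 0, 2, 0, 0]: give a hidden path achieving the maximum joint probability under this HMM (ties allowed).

path = [0, 2, 1, 2, 1, 2, 1]

t=0: δ = [1.042e-01, 8.333e-02, 8.333e-02]  (obs o_0=1)
t=1: δ = [8.681e-03, 1.447e-02, 1.736e-02]  ψ = [0, 2, 0]  (obs o_1=2)
t=2: δ = [1.447e-03, 3.014e-03, 2.411e-03]  ψ = [2, 2, 1]  (obs o_2=2)
t=3: δ = [2.512e-04, 3.349e-04, 5.023e-04]  ψ = [2, 1, 1]  (obs o_3=0)
t=4: δ = [4.186e-05, 8.721e-05, 5.582e-05]  ψ = [2, 2, 1]  (obs o_4=2)
t=5: δ = [6.056e-06, 9.690e-06, 1.454e-05]  ψ = [1, 1, 1]  (obs o_5=0)
t=6: δ = [1.514e-06, 2.019e-06, 1.615e-06]  ψ = [2, 2, 1]  (obs o_6=0)
backtrack: best end state = 1; path = [0, 2, 1, 2, 1, 2, 1]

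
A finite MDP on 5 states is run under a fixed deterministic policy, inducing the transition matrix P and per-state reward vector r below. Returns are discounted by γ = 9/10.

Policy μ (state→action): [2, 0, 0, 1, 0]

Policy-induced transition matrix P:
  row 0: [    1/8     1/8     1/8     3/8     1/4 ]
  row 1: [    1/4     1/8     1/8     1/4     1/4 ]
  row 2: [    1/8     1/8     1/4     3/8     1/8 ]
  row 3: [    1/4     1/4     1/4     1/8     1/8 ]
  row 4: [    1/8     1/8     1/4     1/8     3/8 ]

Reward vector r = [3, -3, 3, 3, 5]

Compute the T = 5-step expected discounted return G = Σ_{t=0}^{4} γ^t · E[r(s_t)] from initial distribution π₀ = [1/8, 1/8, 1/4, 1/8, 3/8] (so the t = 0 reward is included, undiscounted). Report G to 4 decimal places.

G = 10.9178

t=0: π = [0.1250, 0.1250, 0.2500, 0.1250, 0.3750], E[r] = 3.0000, γ^t·E[r] = 3.000000, running G = 3.000000
t=1: π = [0.1563, 0.1406, 0.2188, 0.2344, 0.2500], E[r] = 2.6563, γ^t·E[r] = 2.390625, running G = 5.390625
t=2: π = [0.1719, 0.1543, 0.2129, 0.2363, 0.2246], E[r] = 2.5234, γ^t·E[r] = 2.043984, running G = 7.434609
t=3: π = [0.1738, 0.1545, 0.2092, 0.2405, 0.2219], E[r] = 2.5166, γ^t·E[r] = 1.834603, running G = 9.269212
t=4: π = [0.1744, 0.1551, 0.2090, 0.2401, 0.2215], E[r] = 2.5127, γ^t·E[r] = 1.648579, running G = 10.917791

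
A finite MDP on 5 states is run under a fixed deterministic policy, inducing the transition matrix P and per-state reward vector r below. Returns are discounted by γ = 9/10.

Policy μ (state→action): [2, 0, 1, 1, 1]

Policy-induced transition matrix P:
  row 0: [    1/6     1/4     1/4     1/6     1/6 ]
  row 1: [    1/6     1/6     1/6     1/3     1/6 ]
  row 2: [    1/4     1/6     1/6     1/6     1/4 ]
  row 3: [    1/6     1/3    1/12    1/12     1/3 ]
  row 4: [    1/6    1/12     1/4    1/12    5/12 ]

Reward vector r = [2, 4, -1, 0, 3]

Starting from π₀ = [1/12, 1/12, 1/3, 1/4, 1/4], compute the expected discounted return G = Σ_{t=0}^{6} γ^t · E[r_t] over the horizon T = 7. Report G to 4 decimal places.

G = 8.4130

t=0: π = [0.0833, 0.0833, 0.3333, 0.2500, 0.2500], E[r] = 0.9167, γ^t·E[r] = 0.916667, running G = 0.916667
t=1: π = [0.1944, 0.1944, 0.1736, 0.1389, 0.2986], E[r] = 1.8889, γ^t·E[r] = 1.700000, running G = 2.616667
t=2: π = [0.1811, 0.1811, 0.1962, 0.1626, 0.2789], E[r] = 1.7274, γ^t·E[r] = 1.399219, running G = 4.015885
t=3: π = [0.1830, 0.1856, 0.1915, 0.1601, 0.2799], E[r] = 1.7566, γ^t·E[r] = 1.280566, running G = 5.296452
t=4: π = [0.1826, 0.1853, 0.1919, 0.1609, 0.2793], E[r] = 1.7522, γ^t·E[r] = 1.149630, running G = 6.446082
t=5: π = [0.1827, 0.1854, 0.1917, 0.1609, 0.2793], E[r] = 1.7532, γ^t·E[r] = 1.035255, running G = 7.481338
t=6: π = [0.1826, 0.1854, 0.1918, 0.1609, 0.2793], E[r] = 1.7531, γ^t·E[r] = 0.931652, running G = 8.412990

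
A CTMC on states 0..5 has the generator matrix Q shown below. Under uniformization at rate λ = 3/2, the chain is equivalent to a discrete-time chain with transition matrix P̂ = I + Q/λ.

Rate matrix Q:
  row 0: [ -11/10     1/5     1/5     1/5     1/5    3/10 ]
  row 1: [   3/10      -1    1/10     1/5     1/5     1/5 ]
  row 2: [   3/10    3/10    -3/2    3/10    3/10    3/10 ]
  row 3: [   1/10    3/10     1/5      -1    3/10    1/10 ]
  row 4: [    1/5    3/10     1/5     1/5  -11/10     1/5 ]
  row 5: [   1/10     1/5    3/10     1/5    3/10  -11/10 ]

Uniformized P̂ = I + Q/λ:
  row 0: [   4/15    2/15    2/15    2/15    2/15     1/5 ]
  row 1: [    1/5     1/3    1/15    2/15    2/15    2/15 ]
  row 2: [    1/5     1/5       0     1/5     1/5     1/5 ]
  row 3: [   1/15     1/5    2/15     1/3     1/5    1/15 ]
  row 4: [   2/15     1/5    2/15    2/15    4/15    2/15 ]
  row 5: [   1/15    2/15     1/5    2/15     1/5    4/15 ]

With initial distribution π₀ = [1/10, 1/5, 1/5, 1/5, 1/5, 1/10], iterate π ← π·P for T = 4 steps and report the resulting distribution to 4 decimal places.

t=0: π = [0.1000, 0.2000, 0.2000, 0.2000, 0.2000, 0.1000]
t=1: π = [0.1533, 0.2133, 0.1000, 0.1867, 0.1933, 0.1533]
t=2: π = [0.1520, 0.2080, 0.1160, 0.1773, 0.1884, 0.1582]
t=3: π = [0.1528, 0.2071, 0.1145, 0.1765, 0.1886, 0.1605]
t=4: π = [0.1527, 0.2067, 0.1150, 0.1763, 0.1886, 0.1608]

π = [0.1527, 0.2067, 0.1150, 0.1763, 0.1886, 0.1608]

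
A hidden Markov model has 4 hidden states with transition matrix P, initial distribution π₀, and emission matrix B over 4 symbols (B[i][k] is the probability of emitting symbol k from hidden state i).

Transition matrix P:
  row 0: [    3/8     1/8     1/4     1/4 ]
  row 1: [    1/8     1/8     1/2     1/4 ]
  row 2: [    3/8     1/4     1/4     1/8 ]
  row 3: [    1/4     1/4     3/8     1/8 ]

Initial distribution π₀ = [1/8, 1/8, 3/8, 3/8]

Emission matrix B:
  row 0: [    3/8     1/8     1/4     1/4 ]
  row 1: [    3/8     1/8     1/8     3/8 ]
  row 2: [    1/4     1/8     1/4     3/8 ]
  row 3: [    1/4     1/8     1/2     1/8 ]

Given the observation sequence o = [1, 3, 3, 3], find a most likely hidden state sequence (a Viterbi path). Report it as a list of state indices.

t=0: δ = [1.562e-02, 1.562e-02, 4.688e-02, 4.688e-02]  (obs o_0=1)
t=1: δ = [4.395e-03, 4.395e-03, 6.592e-03, 7.324e-04]  ψ = [2, 2, 3, 2]  (obs o_1=3)
t=2: δ = [6.180e-04, 6.180e-04, 8.240e-04, 1.373e-04]  ψ = [2, 2, 1, 0]  (obs o_2=3)
t=3: δ = [7.725e-05, 7.725e-05, 1.159e-04, 1.931e-05]  ψ = [2, 2, 1, 0]  (obs o_3=3)
backtrack: best end state = 2; path = [3, 2, 1, 2]

path = [3, 2, 1, 2]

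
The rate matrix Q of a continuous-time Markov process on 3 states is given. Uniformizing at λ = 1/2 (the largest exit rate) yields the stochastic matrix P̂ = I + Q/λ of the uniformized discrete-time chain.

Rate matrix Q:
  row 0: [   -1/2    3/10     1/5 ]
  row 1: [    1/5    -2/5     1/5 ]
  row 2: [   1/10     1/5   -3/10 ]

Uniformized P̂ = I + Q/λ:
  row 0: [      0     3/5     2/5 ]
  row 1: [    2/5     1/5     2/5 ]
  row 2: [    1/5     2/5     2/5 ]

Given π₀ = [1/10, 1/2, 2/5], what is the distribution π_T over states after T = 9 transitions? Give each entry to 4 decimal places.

t=0: π = [0.1000, 0.5000, 0.4000]
t=1: π = [0.2800, 0.3200, 0.4000]
t=2: π = [0.2080, 0.3920, 0.4000]
t=3: π = [0.2368, 0.3632, 0.4000]
t=4: π = [0.2253, 0.3747, 0.4000]
t=5: π = [0.2299, 0.3701, 0.4000]
t=6: π = [0.2280, 0.3720, 0.4000]
t=7: π = [0.2288, 0.3712, 0.4000]
t=8: π = [0.2285, 0.3715, 0.4000]
t=9: π = [0.2286, 0.3714, 0.4000]

π = [0.2286, 0.3714, 0.4000]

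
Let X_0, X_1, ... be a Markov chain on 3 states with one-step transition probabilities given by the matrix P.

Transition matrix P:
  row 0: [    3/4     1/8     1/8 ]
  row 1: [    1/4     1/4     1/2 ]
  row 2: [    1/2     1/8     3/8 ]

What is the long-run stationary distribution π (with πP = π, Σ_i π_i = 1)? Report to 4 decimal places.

Balance equations π_j = Σ_i π_i·P[i][j]:
  π_0 = 3/4·π_0 + 1/4·π_1 + 1/2·π_2
  π_1 = 1/8·π_0 + 1/4·π_1 + 1/8·π_2
  normalize: π_0 + π_1 + π_2 = 1
Solving the linear system gives exactly π = [13/21, 1/7, 5/21].

π = [0.6190, 0.1429, 0.2381]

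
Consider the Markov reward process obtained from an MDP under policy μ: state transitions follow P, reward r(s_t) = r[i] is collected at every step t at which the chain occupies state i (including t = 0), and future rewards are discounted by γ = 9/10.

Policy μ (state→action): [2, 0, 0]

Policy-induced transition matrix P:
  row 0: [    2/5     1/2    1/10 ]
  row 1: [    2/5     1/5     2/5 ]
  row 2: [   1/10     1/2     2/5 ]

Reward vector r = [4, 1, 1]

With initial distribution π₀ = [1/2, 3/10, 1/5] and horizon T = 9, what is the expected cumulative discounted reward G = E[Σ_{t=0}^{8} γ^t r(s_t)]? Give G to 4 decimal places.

G = 12.4967

t=0: π = [0.5000, 0.3000, 0.2000], E[r] = 2.5000, γ^t·E[r] = 2.500000, running G = 2.500000
t=1: π = [0.3400, 0.4100, 0.2500], E[r] = 2.0200, γ^t·E[r] = 1.818000, running G = 4.318000
t=2: π = [0.3250, 0.3770, 0.2980], E[r] = 1.9750, γ^t·E[r] = 1.599750, running G = 5.917750
t=3: π = [0.3106, 0.3869, 0.3025], E[r] = 1.9318, γ^t·E[r] = 1.408282, running G = 7.326032
t=4: π = [0.3093, 0.3839, 0.3068], E[r] = 1.9278, γ^t·E[r] = 1.264797, running G = 8.590829
t=5: π = [0.3080, 0.3848, 0.3072], E[r] = 1.9239, γ^t·E[r] = 1.136021, running G = 9.726850
t=6: π = [0.3078, 0.3846, 0.3076], E[r] = 1.9235, γ^t·E[r] = 1.022225, running G = 10.749076
t=7: π = [0.3077, 0.3846, 0.3077], E[r] = 1.9231, γ^t·E[r] = 0.919836, running G = 11.668911
t=8: π = [0.3077, 0.3846, 0.3077], E[r] = 1.9231, γ^t·E[r] = 0.827838, running G = 12.496749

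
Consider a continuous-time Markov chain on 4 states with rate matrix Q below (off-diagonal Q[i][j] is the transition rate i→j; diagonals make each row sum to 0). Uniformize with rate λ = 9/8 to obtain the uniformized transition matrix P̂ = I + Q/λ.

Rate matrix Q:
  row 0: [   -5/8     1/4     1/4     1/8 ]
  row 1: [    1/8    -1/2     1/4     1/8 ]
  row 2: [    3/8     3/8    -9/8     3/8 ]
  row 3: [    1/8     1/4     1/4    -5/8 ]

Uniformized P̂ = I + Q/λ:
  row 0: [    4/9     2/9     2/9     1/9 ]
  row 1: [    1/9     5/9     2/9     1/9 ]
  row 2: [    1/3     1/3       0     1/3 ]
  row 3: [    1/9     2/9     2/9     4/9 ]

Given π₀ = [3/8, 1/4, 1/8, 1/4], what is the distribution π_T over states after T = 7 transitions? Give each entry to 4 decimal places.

π = [0.2273, 0.3636, 0.1818, 0.2273]

t=0: π = [0.3750, 0.2500, 0.1250, 0.2500]
t=1: π = [0.2639, 0.3194, 0.1944, 0.2222]
t=2: π = [0.2423, 0.3503, 0.1790, 0.2284]
t=3: π = [0.2317, 0.3589, 0.1824, 0.2270]
t=4: π = [0.2289, 0.3621, 0.1817, 0.2273]
t=5: π = [0.2278, 0.3631, 0.1818, 0.2273]
t=6: π = [0.2274, 0.3635, 0.1818, 0.2273]
t=7: π = [0.2273, 0.3636, 0.1818, 0.2273]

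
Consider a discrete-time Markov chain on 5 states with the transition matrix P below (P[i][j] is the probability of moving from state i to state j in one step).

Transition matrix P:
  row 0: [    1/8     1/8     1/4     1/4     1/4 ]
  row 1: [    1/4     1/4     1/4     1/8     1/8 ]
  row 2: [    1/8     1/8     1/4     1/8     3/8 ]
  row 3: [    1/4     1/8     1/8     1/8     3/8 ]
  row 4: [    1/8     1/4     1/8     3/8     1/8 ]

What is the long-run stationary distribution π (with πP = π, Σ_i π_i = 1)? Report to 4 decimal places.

Balance equations π_j = Σ_i π_i·P[i][j]:
  π_0 = 1/8·π_0 + 1/4·π_1 + 1/8·π_2 + 1/4·π_3 + 1/8·π_4
  π_1 = 1/8·π_0 + 1/4·π_1 + 1/8·π_2 + 1/8·π_3 + 1/4·π_4
  π_2 = 1/4·π_0 + 1/4·π_1 + 1/4·π_2 + 1/8·π_3 + 1/8·π_4
  π_3 = 1/4·π_0 + 1/8·π_1 + 1/8·π_2 + 1/8·π_3 + 3/8·π_4
  normalize: π_0 + π_1 + π_2 + π_3 + π_4 = 1
Solving the linear system gives exactly π = [395/2279, 406/2279, 440/2279, 475/2279, 563/2279].

π = [0.1733, 0.1781, 0.1931, 0.2084, 0.2470]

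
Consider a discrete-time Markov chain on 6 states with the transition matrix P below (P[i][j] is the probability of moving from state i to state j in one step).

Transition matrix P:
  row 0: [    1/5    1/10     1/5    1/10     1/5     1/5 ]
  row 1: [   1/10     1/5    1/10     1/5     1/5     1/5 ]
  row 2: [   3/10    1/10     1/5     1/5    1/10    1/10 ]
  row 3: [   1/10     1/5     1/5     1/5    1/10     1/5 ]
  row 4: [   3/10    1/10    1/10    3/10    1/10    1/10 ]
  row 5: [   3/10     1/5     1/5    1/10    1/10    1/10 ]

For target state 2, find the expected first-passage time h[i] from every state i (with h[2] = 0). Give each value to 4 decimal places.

First-step conditioning: h[2] = 0; for i ≠ 2, h[i] = 1 + Σ_k P[i][k]·h[k].
  h[0] = 1 + 1/5·h[0] + 1/10·h[1] + 1/10·h[3] + 1/5·h[4] + 1/5·h[5]
  h[1] = 1 + 1/10·h[0] + 1/5·h[1] + 1/5·h[3] + 1/5·h[4] + 1/5·h[5]
  h[3] = 1 + 1/10·h[0] + 1/5·h[1] + 1/5·h[3] + 1/10·h[4] + 1/5·h[5]
  h[4] = 1 + 3/10·h[0] + 1/10·h[1] + 3/10·h[3] + 1/10·h[4] + 1/10·h[5]
  h[5] = 1 + 3/10·h[0] + 1/5·h[1] + 1/10·h[3] + 1/10·h[4] + 1/10·h[5]
Solving the 5×5 linear system over states ≠ 2 gives exactly h = [97970/16659, 108880/16659, 0, 10910/1851, 106900/16659, 98150/16659] (h[2] = 0 is the target).

h = [5.8809, 6.5358, 0.0000, 5.8941, 6.4170, 5.8917]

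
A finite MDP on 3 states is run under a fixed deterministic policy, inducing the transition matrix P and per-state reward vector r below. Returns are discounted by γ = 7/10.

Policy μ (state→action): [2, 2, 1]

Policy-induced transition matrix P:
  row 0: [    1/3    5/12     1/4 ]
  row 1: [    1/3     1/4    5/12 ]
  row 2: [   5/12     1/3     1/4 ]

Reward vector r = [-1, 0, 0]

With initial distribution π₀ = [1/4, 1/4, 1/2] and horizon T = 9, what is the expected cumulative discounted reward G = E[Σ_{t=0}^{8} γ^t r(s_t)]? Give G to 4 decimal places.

G = -1.0497

t=0: π = [0.2500, 0.2500, 0.5000], E[r] = -0.2500, γ^t·E[r] = -0.250000, running G = -0.250000
t=1: π = [0.3750, 0.3333, 0.2917], E[r] = -0.3750, γ^t·E[r] = -0.262500, running G = -0.512500
t=2: π = [0.3576, 0.3368, 0.3056], E[r] = -0.3576, γ^t·E[r] = -0.175243, running G = -0.687743
t=3: π = [0.3588, 0.3351, 0.3061], E[r] = -0.3588, γ^t·E[r] = -0.123067, running G = -0.810810
t=4: π = [0.3588, 0.3353, 0.3058], E[r] = -0.3588, γ^t·E[r] = -0.086159, running G = -0.896969
t=5: π = [0.3588, 0.3353, 0.3059], E[r] = -0.3588, γ^t·E[r] = -0.060307, running G = -0.957276
t=6: π = [0.3588, 0.3353, 0.3059], E[r] = -0.3588, γ^t·E[r] = -0.042215, running G = -0.999491
t=7: π = [0.3588, 0.3353, 0.3059], E[r] = -0.3588, γ^t·E[r] = -0.029551, running G = -1.029042
t=8: π = [0.3588, 0.3353, 0.3059], E[r] = -0.3588, γ^t·E[r] = -0.020685, running G = -1.049727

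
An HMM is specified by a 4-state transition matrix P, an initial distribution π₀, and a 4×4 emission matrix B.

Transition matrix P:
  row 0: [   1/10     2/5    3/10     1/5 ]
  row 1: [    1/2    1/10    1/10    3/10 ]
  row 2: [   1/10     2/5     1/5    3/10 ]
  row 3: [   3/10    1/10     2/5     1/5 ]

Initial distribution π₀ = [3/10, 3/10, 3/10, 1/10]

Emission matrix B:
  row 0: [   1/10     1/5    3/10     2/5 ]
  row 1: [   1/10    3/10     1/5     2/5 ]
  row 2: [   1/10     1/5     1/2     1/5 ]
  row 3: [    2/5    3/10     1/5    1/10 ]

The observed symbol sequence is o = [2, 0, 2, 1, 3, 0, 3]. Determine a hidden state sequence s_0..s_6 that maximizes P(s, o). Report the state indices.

t=0: δ = [9.000e-02, 6.000e-02, 1.500e-01, 2.000e-02]  (obs o_0=2)
t=1: δ = [3.000e-03, 6.000e-03, 3.000e-03, 1.800e-02]  ψ = [1, 2, 2, 2]  (obs o_1=0)
t=2: δ = [1.620e-03, 3.600e-04, 3.600e-03, 7.200e-04]  ψ = [3, 3, 3, 3]  (obs o_2=2)
t=3: δ = [7.200e-05, 4.320e-04, 1.440e-04, 3.240e-04]  ψ = [2, 2, 2, 2]  (obs o_3=1)
t=4: δ = [8.640e-05, 2.304e-05, 2.592e-05, 1.296e-05]  ψ = [1, 2, 3, 1]  (obs o_4=3)
t=5: δ = [1.152e-06, 3.456e-06, 2.592e-06, 6.912e-06]  ψ = [1, 0, 0, 0]  (obs o_5=0)
t=6: δ = [8.294e-07, 4.147e-07, 5.530e-07, 1.382e-07]  ψ = [3, 2, 3, 3]  (obs o_6=3)
backtrack: best end state = 0; path = [2, 3, 2, 1, 0, 3, 0]

path = [2, 3, 2, 1, 0, 3, 0]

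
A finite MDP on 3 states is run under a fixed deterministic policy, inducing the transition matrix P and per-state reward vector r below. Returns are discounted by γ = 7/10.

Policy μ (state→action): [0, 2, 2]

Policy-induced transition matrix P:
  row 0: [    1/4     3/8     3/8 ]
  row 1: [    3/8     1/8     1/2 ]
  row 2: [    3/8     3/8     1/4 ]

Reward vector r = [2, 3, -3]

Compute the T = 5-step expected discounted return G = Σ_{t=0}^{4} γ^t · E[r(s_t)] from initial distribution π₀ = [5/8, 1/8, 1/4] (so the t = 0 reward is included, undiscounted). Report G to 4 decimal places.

G = 1.7414

t=0: π = [0.6250, 0.1250, 0.2500], E[r] = 0.8750, γ^t·E[r] = 0.875000, running G = 0.875000
t=1: π = [0.2969, 0.3438, 0.3594], E[r] = 0.5469, γ^t·E[r] = 0.382813, running G = 1.257813
t=2: π = [0.3379, 0.2891, 0.3730], E[r] = 0.4238, γ^t·E[r] = 0.207676, running G = 1.465488
t=3: π = [0.3328, 0.3027, 0.3645], E[r] = 0.4802, γ^t·E[r] = 0.164717, running G = 1.630205
t=4: π = [0.3334, 0.2993, 0.3673], E[r] = 0.4629, γ^t·E[r] = 0.111147, running G = 1.741353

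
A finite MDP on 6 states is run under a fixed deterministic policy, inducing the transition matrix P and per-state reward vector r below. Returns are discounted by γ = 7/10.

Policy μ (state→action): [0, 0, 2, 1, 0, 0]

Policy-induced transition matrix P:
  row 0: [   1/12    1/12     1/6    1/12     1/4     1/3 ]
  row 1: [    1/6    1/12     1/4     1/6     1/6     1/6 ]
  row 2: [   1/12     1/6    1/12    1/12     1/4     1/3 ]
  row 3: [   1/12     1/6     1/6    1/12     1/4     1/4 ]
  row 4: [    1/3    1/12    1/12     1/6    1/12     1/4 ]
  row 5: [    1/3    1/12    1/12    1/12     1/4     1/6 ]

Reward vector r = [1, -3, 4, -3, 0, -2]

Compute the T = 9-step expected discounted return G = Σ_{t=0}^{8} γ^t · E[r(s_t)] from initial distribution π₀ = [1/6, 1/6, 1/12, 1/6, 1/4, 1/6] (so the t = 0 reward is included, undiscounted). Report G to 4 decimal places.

t=0: π = [0.1667, 0.1667, 0.0833, 0.1667, 0.2500, 0.1667], E[r] = -0.8333, γ^t·E[r] = -0.833333, running G = -0.833333
t=1: π = [0.2014, 0.1042, 0.1389, 0.1181, 0.1944, 0.2431], E[r] = -0.3958, γ^t·E[r] = -0.277083, running G = -1.110417
t=2: π = [0.2014, 0.1047, 0.1273, 0.1082, 0.2089, 0.2494], E[r] = -0.4271, γ^t·E[r] = -0.209271, running G = -1.319688
t=3: π = [0.2066, 0.1030, 0.1266, 0.1095, 0.2065, 0.2479], E[r] = -0.4200, γ^t·E[r] = -0.144075, running G = -1.463762
t=4: π = [0.2055, 0.1030, 0.1268, 0.1091, 0.2070, 0.2485], E[r] = -0.4206, γ^t·E[r] = -0.100984, running G = -1.564746
t=5: π = [0.2058, 0.1030, 0.1267, 0.1092, 0.2069, 0.2484], E[r] = -0.4206, γ^t·E[r] = -0.070693, running G = -1.635439
t=6: π = [0.2057, 0.1030, 0.1267, 0.1092, 0.2069, 0.2484], E[r] = -0.4206, γ^t·E[r] = -0.049480, running G = -1.684919
t=7: π = [0.2058, 0.1030, 0.1267, 0.1092, 0.2069, 0.2484], E[r] = -0.4206, γ^t·E[r] = -0.034637, running G = -1.719556
t=8: π = [0.2058, 0.1030, 0.1267, 0.1092, 0.2069, 0.2484], E[r] = -0.4206, γ^t·E[r] = -0.024246, running G = -1.743801

G = -1.7438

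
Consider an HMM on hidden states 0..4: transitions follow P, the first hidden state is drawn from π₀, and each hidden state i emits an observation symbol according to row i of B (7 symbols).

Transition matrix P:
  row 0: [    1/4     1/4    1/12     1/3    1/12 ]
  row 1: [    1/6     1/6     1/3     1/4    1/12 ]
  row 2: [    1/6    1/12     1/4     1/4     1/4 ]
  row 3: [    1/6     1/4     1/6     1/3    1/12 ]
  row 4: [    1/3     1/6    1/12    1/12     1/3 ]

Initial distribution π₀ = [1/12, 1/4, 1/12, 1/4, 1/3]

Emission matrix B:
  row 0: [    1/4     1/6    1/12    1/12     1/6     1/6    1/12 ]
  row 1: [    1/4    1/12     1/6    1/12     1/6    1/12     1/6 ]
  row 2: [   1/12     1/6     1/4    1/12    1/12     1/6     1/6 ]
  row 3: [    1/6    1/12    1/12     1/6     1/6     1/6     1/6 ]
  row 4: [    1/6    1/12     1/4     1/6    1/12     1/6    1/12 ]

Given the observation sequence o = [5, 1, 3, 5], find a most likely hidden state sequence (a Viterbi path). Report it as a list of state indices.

path = [4, 0, 3, 3]

t=0: δ = [1.389e-02, 2.083e-02, 1.389e-02, 4.167e-02, 5.556e-02]  (obs o_0=5)
t=1: δ = [3.086e-03, 8.681e-04, 1.157e-03, 1.157e-03, 1.543e-03]  ψ = [4, 3, 1, 3, 4]  (obs o_1=1)
t=2: δ = [6.430e-05, 6.430e-05, 2.411e-05, 1.715e-04, 8.573e-05]  ψ = [0, 0, 1, 0, 4]  (obs o_2=3)
t=3: δ = [4.763e-06, 3.572e-06, 4.763e-06, 9.526e-06, 4.763e-06]  ψ = [3, 3, 3, 3, 4]  (obs o_3=5)
backtrack: best end state = 3; path = [4, 0, 3, 3]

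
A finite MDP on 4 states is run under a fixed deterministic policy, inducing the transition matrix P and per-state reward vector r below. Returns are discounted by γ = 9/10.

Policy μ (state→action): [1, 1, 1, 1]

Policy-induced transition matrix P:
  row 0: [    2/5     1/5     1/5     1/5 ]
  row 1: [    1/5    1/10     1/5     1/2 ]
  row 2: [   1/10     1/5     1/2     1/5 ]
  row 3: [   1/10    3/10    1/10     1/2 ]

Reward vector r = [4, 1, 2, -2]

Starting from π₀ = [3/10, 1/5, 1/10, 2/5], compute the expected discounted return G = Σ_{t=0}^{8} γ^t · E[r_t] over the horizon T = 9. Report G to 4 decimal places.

G = 4.0403

t=0: π = [0.3000, 0.2000, 0.1000, 0.4000], E[r] = 0.8000, γ^t·E[r] = 0.800000, running G = 0.800000
t=1: π = [0.2100, 0.2200, 0.1900, 0.3800], E[r] = 0.6800, γ^t·E[r] = 0.612000, running G = 1.412000
t=2: π = [0.1850, 0.2160, 0.2190, 0.3800], E[r] = 0.6340, γ^t·E[r] = 0.513540, running G = 1.925540
t=3: π = [0.1771, 0.2164, 0.2277, 0.3788], E[r] = 0.6226, γ^t·E[r] = 0.453875, running G = 2.379415
t=4: π = [0.1748, 0.2162, 0.2304, 0.3786], E[r] = 0.6191, γ^t·E[r] = 0.406165, running G = 2.785581
t=5: π = [0.1741, 0.2162, 0.2313, 0.3784], E[r] = 0.6181, γ^t·E[r] = 0.364992, running G = 3.150573
t=6: π = [0.1738, 0.2162, 0.2315, 0.3784], E[r] = 0.6179, γ^t·E[r] = 0.328352, running G = 3.478925
t=7: π = [0.1738, 0.2162, 0.2316, 0.3784], E[r] = 0.6178, γ^t·E[r] = 0.295484, running G = 3.774409
t=8: π = [0.1738, 0.2162, 0.2316, 0.3784], E[r] = 0.6178, γ^t·E[r] = 0.265928, running G = 4.040337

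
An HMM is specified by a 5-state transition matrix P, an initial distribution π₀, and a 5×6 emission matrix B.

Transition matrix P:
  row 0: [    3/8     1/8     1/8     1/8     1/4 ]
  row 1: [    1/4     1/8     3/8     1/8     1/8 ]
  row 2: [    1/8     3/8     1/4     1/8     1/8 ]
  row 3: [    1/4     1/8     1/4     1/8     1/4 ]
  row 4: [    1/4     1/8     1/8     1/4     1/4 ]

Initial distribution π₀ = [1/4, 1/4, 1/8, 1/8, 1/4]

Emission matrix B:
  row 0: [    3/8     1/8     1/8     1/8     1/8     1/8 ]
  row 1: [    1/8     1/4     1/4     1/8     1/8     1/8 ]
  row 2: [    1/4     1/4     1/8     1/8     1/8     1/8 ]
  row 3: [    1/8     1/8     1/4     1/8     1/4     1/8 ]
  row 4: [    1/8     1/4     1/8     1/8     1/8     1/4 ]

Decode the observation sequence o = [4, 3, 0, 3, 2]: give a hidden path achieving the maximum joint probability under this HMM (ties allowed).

t=0: δ = [3.125e-02, 3.125e-02, 1.562e-02, 3.125e-02, 3.125e-02]  (obs o_0=4)
t=1: δ = [1.465e-03, 7.324e-04, 1.465e-03, 9.766e-04, 9.766e-04]  ψ = [0, 2, 1, 4, 0]  (obs o_1=3)
t=2: δ = [2.060e-04, 6.866e-05, 9.155e-05, 3.052e-05, 4.578e-05]  ψ = [0, 2, 2, 4, 0]  (obs o_2=0)
t=3: δ = [9.656e-06, 4.292e-06, 3.219e-06, 3.219e-06, 6.437e-06]  ψ = [0, 2, 0, 0, 0]  (obs o_3=3)
t=4: δ = [4.526e-07, 3.017e-07, 2.012e-07, 4.023e-07, 3.017e-07]  ψ = [0, 0, 1, 4, 0]  (obs o_4=2)
backtrack: best end state = 0; path = [0, 0, 0, 0, 0]

path = [0, 0, 0, 0, 0]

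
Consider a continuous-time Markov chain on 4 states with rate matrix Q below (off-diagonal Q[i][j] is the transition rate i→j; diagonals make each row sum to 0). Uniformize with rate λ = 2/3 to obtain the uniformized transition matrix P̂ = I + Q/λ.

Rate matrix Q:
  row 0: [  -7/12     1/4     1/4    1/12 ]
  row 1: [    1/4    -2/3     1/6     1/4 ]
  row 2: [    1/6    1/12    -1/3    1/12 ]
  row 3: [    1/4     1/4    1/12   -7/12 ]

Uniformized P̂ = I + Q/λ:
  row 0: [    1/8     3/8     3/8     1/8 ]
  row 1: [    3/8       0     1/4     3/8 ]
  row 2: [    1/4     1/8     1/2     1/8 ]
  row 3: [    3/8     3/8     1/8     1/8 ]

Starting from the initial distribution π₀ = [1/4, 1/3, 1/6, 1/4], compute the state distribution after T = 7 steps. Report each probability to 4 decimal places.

t=0: π = [0.2500, 0.3333, 0.1667, 0.2500]
t=1: π = [0.2917, 0.2083, 0.2917, 0.2083]
t=2: π = [0.2656, 0.2240, 0.3333, 0.1771]
t=3: π = [0.2669, 0.2077, 0.3444, 0.1810]
t=4: π = [0.2652, 0.2110, 0.3468, 0.1769]
t=5: π = [0.2653, 0.2092, 0.3477, 0.1778]
t=6: π = [0.2652, 0.2096, 0.3479, 0.1773]
t=7: π = [0.2652, 0.2094, 0.3480, 0.1774]

π = [0.2652, 0.2094, 0.3480, 0.1774]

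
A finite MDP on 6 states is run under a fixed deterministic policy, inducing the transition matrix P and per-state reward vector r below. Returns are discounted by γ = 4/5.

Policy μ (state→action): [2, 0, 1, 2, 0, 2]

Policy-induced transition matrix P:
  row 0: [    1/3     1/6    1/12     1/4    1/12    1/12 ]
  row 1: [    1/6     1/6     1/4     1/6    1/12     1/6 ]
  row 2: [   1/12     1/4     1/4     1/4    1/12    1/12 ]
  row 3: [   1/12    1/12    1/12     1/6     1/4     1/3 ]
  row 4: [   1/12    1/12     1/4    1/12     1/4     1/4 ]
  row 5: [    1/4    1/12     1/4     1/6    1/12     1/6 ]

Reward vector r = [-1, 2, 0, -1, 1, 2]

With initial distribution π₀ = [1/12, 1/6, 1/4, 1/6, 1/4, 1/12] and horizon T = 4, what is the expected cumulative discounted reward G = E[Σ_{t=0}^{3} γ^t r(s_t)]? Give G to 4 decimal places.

t=0: π = [0.0833, 0.1667, 0.2500, 0.1667, 0.2500, 0.0833], E[r] = 0.5000, γ^t·E[r] = 0.500000, running G = 0.500000
t=1: π = [0.1319, 0.1458, 0.2083, 0.1736, 0.1528, 0.1875], E[r] = 0.5139, γ^t·E[r] = 0.411111, running G = 0.911111
t=2: π = [0.1597, 0.1412, 0.1991, 0.1823, 0.1377, 0.1800], E[r] = 0.4381, γ^t·E[r] = 0.280370, running G = 1.191481
t=3: π = [0.1650, 0.1416, 0.1930, 0.1851, 0.1367, 0.1786], E[r] = 0.4270, γ^t·E[r] = 0.218617, running G = 1.410099

G = 1.4101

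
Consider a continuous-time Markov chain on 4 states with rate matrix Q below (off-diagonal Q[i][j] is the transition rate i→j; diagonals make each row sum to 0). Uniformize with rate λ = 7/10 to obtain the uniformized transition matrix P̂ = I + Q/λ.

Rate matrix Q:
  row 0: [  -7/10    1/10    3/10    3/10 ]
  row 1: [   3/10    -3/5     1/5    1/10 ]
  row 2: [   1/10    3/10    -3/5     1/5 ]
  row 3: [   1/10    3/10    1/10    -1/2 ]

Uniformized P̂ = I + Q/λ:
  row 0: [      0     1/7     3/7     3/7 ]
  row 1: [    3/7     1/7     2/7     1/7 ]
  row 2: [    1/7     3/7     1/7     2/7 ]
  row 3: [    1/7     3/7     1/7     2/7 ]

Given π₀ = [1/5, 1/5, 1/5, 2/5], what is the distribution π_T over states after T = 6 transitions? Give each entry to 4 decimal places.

t=0: π = [0.2000, 0.2000, 0.2000, 0.4000]
t=1: π = [0.1714, 0.3143, 0.2286, 0.2857]
t=2: π = [0.2082, 0.2898, 0.2367, 0.2653]
t=3: π = [0.1959, 0.2863, 0.2437, 0.2741]
t=4: π = [0.1967, 0.2908, 0.2397, 0.2728]
t=5: π = [0.1978, 0.2893, 0.2406, 0.2723]
t=6: π = [0.1972, 0.2894, 0.2407, 0.2727]

π = [0.1972, 0.2894, 0.2407, 0.2727]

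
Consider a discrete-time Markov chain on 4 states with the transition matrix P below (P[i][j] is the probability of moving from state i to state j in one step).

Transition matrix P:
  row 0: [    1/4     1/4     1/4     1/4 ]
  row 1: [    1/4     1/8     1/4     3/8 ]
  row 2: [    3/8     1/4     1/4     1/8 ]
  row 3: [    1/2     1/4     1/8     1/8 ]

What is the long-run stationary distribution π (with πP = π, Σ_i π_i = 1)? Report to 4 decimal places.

π = [0.3333, 0.2222, 0.2222, 0.2222]

Balance equations π_j = Σ_i π_i·P[i][j]:
  π_0 = 1/4·π_0 + 1/4·π_1 + 3/8·π_2 + 1/2·π_3
  π_1 = 1/4·π_0 + 1/8·π_1 + 1/4·π_2 + 1/4·π_3
  π_2 = 1/4·π_0 + 1/4·π_1 + 1/4·π_2 + 1/8·π_3
  normalize: π_0 + π_1 + π_2 + π_3 = 1
Solving the linear system gives exactly π = [1/3, 2/9, 2/9, 2/9].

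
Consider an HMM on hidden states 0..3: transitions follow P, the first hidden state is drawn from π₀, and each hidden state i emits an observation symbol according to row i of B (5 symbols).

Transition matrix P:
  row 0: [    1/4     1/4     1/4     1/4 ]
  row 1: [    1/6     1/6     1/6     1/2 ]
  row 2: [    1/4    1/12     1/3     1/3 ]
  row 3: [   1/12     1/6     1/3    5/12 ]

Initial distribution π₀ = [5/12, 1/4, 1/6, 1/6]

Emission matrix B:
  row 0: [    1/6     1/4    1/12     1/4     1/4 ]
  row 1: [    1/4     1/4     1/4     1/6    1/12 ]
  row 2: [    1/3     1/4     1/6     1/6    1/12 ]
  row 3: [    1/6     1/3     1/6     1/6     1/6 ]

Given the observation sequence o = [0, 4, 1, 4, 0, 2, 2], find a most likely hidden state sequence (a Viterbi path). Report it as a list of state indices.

t=0: δ = [6.944e-02, 6.250e-02, 5.556e-02, 2.778e-02]  (obs o_0=0)
t=1: δ = [4.340e-03, 1.447e-03, 1.543e-03, 5.208e-03]  ψ = [0, 0, 2, 1]  (obs o_1=4)
t=2: δ = [2.713e-04, 2.713e-04, 4.340e-04, 7.234e-04]  ψ = [0, 0, 3, 3]  (obs o_2=1)
t=3: δ = [2.713e-05, 1.005e-05, 2.009e-05, 5.023e-05]  ψ = [2, 3, 3, 3]  (obs o_3=4)
t=4: δ = [1.130e-06, 2.093e-06, 5.582e-06, 3.489e-06]  ψ = [0, 3, 3, 3]  (obs o_4=0)
t=5: δ = [1.163e-07, 1.454e-07, 3.101e-07, 3.101e-07]  ψ = [2, 3, 2, 2]  (obs o_5=2)
t=6: δ = [6.460e-09, 1.292e-08, 1.723e-08, 2.153e-08]  ψ = [2, 3, 2, 3]  (obs o_6=2)
backtrack: best end state = 3; path = [1, 3, 3, 3, 2, 3, 3]

path = [1, 3, 3, 3, 2, 3, 3]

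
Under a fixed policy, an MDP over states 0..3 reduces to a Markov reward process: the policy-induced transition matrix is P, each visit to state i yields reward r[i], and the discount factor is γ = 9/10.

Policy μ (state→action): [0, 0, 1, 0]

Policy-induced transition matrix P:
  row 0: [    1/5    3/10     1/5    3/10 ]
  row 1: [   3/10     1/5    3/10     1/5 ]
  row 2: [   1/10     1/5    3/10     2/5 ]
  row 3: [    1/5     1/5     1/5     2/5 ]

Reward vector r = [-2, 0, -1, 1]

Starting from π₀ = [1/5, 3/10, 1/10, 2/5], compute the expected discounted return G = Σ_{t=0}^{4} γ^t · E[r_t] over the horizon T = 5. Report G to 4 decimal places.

G = -1.0968

t=0: π = [0.2000, 0.3000, 0.1000, 0.4000], E[r] = -0.1000, γ^t·E[r] = -0.100000, running G = -0.100000
t=1: π = [0.2200, 0.2200, 0.2400, 0.3200], E[r] = -0.3600, γ^t·E[r] = -0.324000, running G = -0.424000
t=2: π = [0.1980, 0.2220, 0.2460, 0.3340], E[r] = -0.3080, γ^t·E[r] = -0.249480, running G = -0.673480
t=3: π = [0.1976, 0.2198, 0.2468, 0.3358], E[r] = -0.3062, γ^t·E[r] = -0.223220, running G = -0.896700
t=4: π = [0.1973, 0.2198, 0.2467, 0.3363], E[r] = -0.3050, γ^t·E[r] = -0.200097, running G = -1.096797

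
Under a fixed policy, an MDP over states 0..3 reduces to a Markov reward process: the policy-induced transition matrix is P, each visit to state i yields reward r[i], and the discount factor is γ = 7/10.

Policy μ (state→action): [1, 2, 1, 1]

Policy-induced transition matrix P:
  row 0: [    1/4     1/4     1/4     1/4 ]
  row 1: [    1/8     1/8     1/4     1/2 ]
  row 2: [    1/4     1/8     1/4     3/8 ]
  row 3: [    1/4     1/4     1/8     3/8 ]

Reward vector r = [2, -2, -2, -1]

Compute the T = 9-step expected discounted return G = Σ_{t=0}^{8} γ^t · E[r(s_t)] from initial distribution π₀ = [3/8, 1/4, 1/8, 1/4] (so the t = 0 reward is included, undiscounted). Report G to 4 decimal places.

G = -1.8770

t=0: π = [0.3750, 0.2500, 0.1250, 0.2500], E[r] = -0.2500, γ^t·E[r] = -0.250000, running G = -0.250000
t=1: π = [0.2188, 0.2031, 0.2188, 0.3594], E[r] = -0.7656, γ^t·E[r] = -0.535938, running G = -0.785938
t=2: π = [0.2246, 0.1973, 0.2051, 0.3730], E[r] = -0.7285, γ^t·E[r] = -0.356973, running G = -1.142910
t=3: π = [0.2253, 0.1997, 0.2034, 0.3716], E[r] = -0.7271, γ^t·E[r] = -0.249378, running G = -1.392289
t=4: π = [0.2250, 0.1996, 0.2036, 0.3718], E[r] = -0.7281, γ^t·E[r] = -0.174807, running G = -1.567095
t=5: π = [0.2250, 0.1996, 0.2035, 0.3718], E[r] = -0.7280, γ^t·E[r] = -0.122353, running G = -1.689448
t=6: π = [0.2250, 0.1996, 0.2035, 0.3718], E[r] = -0.7280, γ^t·E[r] = -0.085646, running G = -1.775094
t=7: π = [0.2250, 0.1996, 0.2035, 0.3718], E[r] = -0.7280, γ^t·E[r] = -0.059953, running G = -1.835047
t=8: π = [0.2250, 0.1996, 0.2035, 0.3718], E[r] = -0.7280, γ^t·E[r] = -0.041967, running G = -1.877014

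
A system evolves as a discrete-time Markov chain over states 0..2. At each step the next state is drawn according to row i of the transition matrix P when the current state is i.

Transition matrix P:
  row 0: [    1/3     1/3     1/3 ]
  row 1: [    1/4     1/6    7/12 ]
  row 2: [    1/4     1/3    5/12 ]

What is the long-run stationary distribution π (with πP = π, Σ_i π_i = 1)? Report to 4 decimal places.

π = [0.2727, 0.2857, 0.4416]

Balance equations π_j = Σ_i π_i·P[i][j]:
  π_0 = 1/3·π_0 + 1/4·π_1 + 1/4·π_2
  π_1 = 1/3·π_0 + 1/6·π_1 + 1/3·π_2
  normalize: π_0 + π_1 + π_2 = 1
Solving the linear system gives exactly π = [3/11, 2/7, 34/77].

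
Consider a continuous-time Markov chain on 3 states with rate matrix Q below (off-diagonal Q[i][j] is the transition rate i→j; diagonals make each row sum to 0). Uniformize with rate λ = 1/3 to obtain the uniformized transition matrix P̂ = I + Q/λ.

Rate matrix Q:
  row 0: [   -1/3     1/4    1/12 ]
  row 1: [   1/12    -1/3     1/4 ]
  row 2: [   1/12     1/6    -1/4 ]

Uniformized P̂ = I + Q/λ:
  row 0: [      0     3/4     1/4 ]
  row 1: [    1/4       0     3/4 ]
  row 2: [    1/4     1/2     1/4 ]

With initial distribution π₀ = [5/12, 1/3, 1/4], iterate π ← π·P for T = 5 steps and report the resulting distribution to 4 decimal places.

t=0: π = [0.4167, 0.3333, 0.2500]
t=1: π = [0.1458, 0.4375, 0.4167]
t=2: π = [0.2135, 0.3177, 0.4688]
t=3: π = [0.1966, 0.3945, 0.4089]
t=4: π = [0.2008, 0.3519, 0.4473]
t=5: π = [0.1998, 0.3743, 0.4259]

π = [0.1998, 0.3743, 0.4259]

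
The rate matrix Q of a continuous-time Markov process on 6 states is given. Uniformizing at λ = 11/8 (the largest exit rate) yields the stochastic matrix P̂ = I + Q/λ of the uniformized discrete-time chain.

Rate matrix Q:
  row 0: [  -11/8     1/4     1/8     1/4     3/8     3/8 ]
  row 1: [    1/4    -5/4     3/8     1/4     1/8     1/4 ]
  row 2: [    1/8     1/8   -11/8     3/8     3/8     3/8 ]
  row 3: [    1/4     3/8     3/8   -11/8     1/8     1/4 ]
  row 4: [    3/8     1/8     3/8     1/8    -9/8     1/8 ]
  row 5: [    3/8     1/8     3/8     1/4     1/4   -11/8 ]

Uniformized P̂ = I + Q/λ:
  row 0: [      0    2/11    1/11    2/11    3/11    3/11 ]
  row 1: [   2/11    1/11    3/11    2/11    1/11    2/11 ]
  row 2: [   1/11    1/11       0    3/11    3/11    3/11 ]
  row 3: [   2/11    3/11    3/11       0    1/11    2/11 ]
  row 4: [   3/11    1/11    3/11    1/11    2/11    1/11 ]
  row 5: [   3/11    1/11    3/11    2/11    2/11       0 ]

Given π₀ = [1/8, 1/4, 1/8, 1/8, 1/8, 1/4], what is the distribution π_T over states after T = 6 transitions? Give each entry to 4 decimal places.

t=0: π = [0.1250, 0.2500, 0.1250, 0.1250, 0.1250, 0.2500]
t=1: π = [0.1818, 0.1250, 0.2159, 0.1591, 0.1705, 0.1477]
t=2: π = [0.1581, 0.1364, 0.1808, 0.1570, 0.1921, 0.1756]
t=3: π = [0.1701, 0.1338, 0.1947, 0.1522, 0.1860, 0.1632]
t=4: π = [0.1649, 0.1340, 0.1887, 0.1549, 0.1890, 0.1684]
t=5: π = [0.1672, 0.1341, 0.1913, 0.1536, 0.1877, 0.1662]
t=6: π = [0.1662, 0.1340, 0.1902, 0.1542, 0.1882, 0.1671]

π = [0.1662, 0.1340, 0.1902, 0.1542, 0.1882, 0.1671]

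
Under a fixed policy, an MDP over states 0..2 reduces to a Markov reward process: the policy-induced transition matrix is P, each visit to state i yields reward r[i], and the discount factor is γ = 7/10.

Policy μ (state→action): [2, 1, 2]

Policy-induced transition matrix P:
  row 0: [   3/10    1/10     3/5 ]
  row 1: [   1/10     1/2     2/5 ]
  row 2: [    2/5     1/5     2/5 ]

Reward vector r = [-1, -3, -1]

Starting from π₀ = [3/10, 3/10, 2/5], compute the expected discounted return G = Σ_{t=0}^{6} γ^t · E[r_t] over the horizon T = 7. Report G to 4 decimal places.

G = -4.6927

t=0: π = [0.3000, 0.3000, 0.4000], E[r] = -1.6000, γ^t·E[r] = -1.600000, running G = -1.600000
t=1: π = [0.2800, 0.2600, 0.4600], E[r] = -1.5200, γ^t·E[r] = -1.064000, running G = -2.664000
t=2: π = [0.2940, 0.2500, 0.4560], E[r] = -1.5000, γ^t·E[r] = -0.735000, running G = -3.399000
t=3: π = [0.2956, 0.2456, 0.4588], E[r] = -1.4912, γ^t·E[r] = -0.511482, running G = -3.910482
t=4: π = [0.2968, 0.2441, 0.4591], E[r] = -1.4882, γ^t·E[r] = -0.357326, running G = -4.267808
t=5: π = [0.2971, 0.2436, 0.4594], E[r] = -1.4871, γ^t·E[r] = -0.249940, running G = -4.517748
t=6: π = [0.2972, 0.2434, 0.4594], E[r] = -1.4867, γ^t·E[r] = -0.174911, running G = -4.692659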